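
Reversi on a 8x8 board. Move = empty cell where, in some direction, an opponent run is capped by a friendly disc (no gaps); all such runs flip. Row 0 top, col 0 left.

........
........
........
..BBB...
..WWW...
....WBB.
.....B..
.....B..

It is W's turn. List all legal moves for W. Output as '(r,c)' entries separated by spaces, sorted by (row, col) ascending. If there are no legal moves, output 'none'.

(2,1): flips 1 -> legal
(2,2): flips 2 -> legal
(2,3): flips 1 -> legal
(2,4): flips 2 -> legal
(2,5): flips 1 -> legal
(3,1): no bracket -> illegal
(3,5): no bracket -> illegal
(4,1): no bracket -> illegal
(4,5): no bracket -> illegal
(4,6): no bracket -> illegal
(4,7): no bracket -> illegal
(5,7): flips 2 -> legal
(6,4): no bracket -> illegal
(6,6): flips 1 -> legal
(6,7): no bracket -> illegal
(7,4): no bracket -> illegal
(7,6): flips 1 -> legal

Answer: (2,1) (2,2) (2,3) (2,4) (2,5) (5,7) (6,6) (7,6)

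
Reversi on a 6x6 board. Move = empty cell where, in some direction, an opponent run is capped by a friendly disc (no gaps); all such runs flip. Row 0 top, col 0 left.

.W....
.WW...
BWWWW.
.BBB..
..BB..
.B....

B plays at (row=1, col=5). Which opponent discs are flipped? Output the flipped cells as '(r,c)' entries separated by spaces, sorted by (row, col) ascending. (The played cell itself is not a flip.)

Answer: (2,4)

Derivation:
Dir NW: first cell '.' (not opp) -> no flip
Dir N: first cell '.' (not opp) -> no flip
Dir NE: edge -> no flip
Dir W: first cell '.' (not opp) -> no flip
Dir E: edge -> no flip
Dir SW: opp run (2,4) capped by B -> flip
Dir S: first cell '.' (not opp) -> no flip
Dir SE: edge -> no flip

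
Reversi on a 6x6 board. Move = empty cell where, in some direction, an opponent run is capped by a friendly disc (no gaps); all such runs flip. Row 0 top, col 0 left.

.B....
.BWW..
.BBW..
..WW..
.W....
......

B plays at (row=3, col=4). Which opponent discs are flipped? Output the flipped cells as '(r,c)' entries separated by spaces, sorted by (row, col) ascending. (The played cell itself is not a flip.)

Dir NW: opp run (2,3) (1,2) capped by B -> flip
Dir N: first cell '.' (not opp) -> no flip
Dir NE: first cell '.' (not opp) -> no flip
Dir W: opp run (3,3) (3,2), next='.' -> no flip
Dir E: first cell '.' (not opp) -> no flip
Dir SW: first cell '.' (not opp) -> no flip
Dir S: first cell '.' (not opp) -> no flip
Dir SE: first cell '.' (not opp) -> no flip

Answer: (1,2) (2,3)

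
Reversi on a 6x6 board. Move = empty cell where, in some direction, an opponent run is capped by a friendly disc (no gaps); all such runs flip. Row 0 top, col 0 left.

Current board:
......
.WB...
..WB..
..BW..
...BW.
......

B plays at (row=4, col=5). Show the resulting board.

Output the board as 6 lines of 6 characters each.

Place B at (4,5); scan 8 dirs for brackets.
Dir NW: first cell '.' (not opp) -> no flip
Dir N: first cell '.' (not opp) -> no flip
Dir NE: edge -> no flip
Dir W: opp run (4,4) capped by B -> flip
Dir E: edge -> no flip
Dir SW: first cell '.' (not opp) -> no flip
Dir S: first cell '.' (not opp) -> no flip
Dir SE: edge -> no flip
All flips: (4,4)

Answer: ......
.WB...
..WB..
..BW..
...BBB
......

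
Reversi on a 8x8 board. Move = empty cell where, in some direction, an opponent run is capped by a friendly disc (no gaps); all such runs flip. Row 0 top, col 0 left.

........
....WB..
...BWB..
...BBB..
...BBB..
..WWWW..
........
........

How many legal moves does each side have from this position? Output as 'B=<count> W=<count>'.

Answer: B=10 W=10

Derivation:
-- B to move --
(0,3): flips 1 -> legal
(0,4): flips 2 -> legal
(0,5): flips 1 -> legal
(1,3): flips 2 -> legal
(4,1): no bracket -> illegal
(4,2): no bracket -> illegal
(4,6): no bracket -> illegal
(5,1): no bracket -> illegal
(5,6): no bracket -> illegal
(6,1): flips 1 -> legal
(6,2): flips 1 -> legal
(6,3): flips 2 -> legal
(6,4): flips 1 -> legal
(6,5): flips 2 -> legal
(6,6): flips 1 -> legal
B mobility = 10
-- W to move --
(0,4): no bracket -> illegal
(0,5): flips 4 -> legal
(0,6): flips 1 -> legal
(1,2): no bracket -> illegal
(1,3): flips 3 -> legal
(1,6): flips 4 -> legal
(2,2): flips 3 -> legal
(2,6): flips 3 -> legal
(3,2): flips 2 -> legal
(3,6): flips 2 -> legal
(4,2): flips 1 -> legal
(4,6): flips 1 -> legal
(5,6): no bracket -> illegal
W mobility = 10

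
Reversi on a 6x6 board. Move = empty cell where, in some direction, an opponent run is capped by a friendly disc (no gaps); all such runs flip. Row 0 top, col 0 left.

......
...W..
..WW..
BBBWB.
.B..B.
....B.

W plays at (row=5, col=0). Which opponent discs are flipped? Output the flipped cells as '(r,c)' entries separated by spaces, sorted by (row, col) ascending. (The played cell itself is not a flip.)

Answer: (3,2) (4,1)

Derivation:
Dir NW: edge -> no flip
Dir N: first cell '.' (not opp) -> no flip
Dir NE: opp run (4,1) (3,2) capped by W -> flip
Dir W: edge -> no flip
Dir E: first cell '.' (not opp) -> no flip
Dir SW: edge -> no flip
Dir S: edge -> no flip
Dir SE: edge -> no flip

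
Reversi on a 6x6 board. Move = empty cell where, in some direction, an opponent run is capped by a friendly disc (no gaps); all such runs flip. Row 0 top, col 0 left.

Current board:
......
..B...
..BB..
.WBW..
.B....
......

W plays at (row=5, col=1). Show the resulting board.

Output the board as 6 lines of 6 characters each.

Answer: ......
..B...
..BB..
.WBW..
.W....
.W....

Derivation:
Place W at (5,1); scan 8 dirs for brackets.
Dir NW: first cell '.' (not opp) -> no flip
Dir N: opp run (4,1) capped by W -> flip
Dir NE: first cell '.' (not opp) -> no flip
Dir W: first cell '.' (not opp) -> no flip
Dir E: first cell '.' (not opp) -> no flip
Dir SW: edge -> no flip
Dir S: edge -> no flip
Dir SE: edge -> no flip
All flips: (4,1)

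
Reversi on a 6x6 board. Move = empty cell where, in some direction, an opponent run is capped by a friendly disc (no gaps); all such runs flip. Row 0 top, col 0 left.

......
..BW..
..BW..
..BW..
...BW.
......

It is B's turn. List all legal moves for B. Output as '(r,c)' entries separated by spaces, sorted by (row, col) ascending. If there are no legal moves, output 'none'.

(0,2): no bracket -> illegal
(0,3): flips 3 -> legal
(0,4): flips 1 -> legal
(1,4): flips 2 -> legal
(2,4): flips 1 -> legal
(3,4): flips 2 -> legal
(3,5): no bracket -> illegal
(4,2): no bracket -> illegal
(4,5): flips 1 -> legal
(5,3): no bracket -> illegal
(5,4): no bracket -> illegal
(5,5): flips 2 -> legal

Answer: (0,3) (0,4) (1,4) (2,4) (3,4) (4,5) (5,5)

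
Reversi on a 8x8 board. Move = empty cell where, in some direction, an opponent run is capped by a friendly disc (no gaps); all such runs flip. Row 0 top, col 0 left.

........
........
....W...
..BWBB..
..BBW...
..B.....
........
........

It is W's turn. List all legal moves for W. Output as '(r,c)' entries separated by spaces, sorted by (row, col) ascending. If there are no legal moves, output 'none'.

(2,1): no bracket -> illegal
(2,2): no bracket -> illegal
(2,3): no bracket -> illegal
(2,5): no bracket -> illegal
(2,6): flips 1 -> legal
(3,1): flips 1 -> legal
(3,6): flips 2 -> legal
(4,1): flips 2 -> legal
(4,5): no bracket -> illegal
(4,6): flips 1 -> legal
(5,1): flips 1 -> legal
(5,3): flips 1 -> legal
(5,4): no bracket -> illegal
(6,1): no bracket -> illegal
(6,2): no bracket -> illegal
(6,3): no bracket -> illegal

Answer: (2,6) (3,1) (3,6) (4,1) (4,6) (5,1) (5,3)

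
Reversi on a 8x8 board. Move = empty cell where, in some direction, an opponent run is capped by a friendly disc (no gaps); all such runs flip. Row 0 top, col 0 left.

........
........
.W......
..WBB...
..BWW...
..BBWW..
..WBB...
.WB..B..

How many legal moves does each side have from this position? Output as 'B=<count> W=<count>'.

Answer: B=9 W=11

Derivation:
-- B to move --
(1,0): no bracket -> illegal
(1,1): no bracket -> illegal
(1,2): no bracket -> illegal
(2,0): no bracket -> illegal
(2,2): flips 1 -> legal
(2,3): no bracket -> illegal
(3,0): no bracket -> illegal
(3,1): flips 1 -> legal
(3,5): flips 1 -> legal
(4,1): no bracket -> illegal
(4,5): flips 3 -> legal
(4,6): flips 1 -> legal
(5,1): no bracket -> illegal
(5,6): flips 2 -> legal
(6,0): no bracket -> illegal
(6,1): flips 1 -> legal
(6,5): no bracket -> illegal
(6,6): flips 2 -> legal
(7,0): flips 1 -> legal
(7,3): no bracket -> illegal
B mobility = 9
-- W to move --
(2,2): flips 1 -> legal
(2,3): flips 1 -> legal
(2,4): flips 1 -> legal
(2,5): flips 1 -> legal
(3,1): no bracket -> illegal
(3,5): flips 2 -> legal
(4,1): flips 1 -> legal
(4,5): no bracket -> illegal
(5,1): flips 2 -> legal
(6,1): flips 1 -> legal
(6,5): flips 2 -> legal
(6,6): no bracket -> illegal
(7,3): flips 4 -> legal
(7,4): flips 1 -> legal
(7,6): no bracket -> illegal
W mobility = 11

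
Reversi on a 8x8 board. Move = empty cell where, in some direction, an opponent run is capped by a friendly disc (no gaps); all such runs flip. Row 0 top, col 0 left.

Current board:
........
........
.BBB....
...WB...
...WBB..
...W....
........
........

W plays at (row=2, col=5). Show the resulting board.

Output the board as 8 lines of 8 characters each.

Answer: ........
........
.BBB.W..
...WW...
...WBB..
...W....
........
........

Derivation:
Place W at (2,5); scan 8 dirs for brackets.
Dir NW: first cell '.' (not opp) -> no flip
Dir N: first cell '.' (not opp) -> no flip
Dir NE: first cell '.' (not opp) -> no flip
Dir W: first cell '.' (not opp) -> no flip
Dir E: first cell '.' (not opp) -> no flip
Dir SW: opp run (3,4) capped by W -> flip
Dir S: first cell '.' (not opp) -> no flip
Dir SE: first cell '.' (not opp) -> no flip
All flips: (3,4)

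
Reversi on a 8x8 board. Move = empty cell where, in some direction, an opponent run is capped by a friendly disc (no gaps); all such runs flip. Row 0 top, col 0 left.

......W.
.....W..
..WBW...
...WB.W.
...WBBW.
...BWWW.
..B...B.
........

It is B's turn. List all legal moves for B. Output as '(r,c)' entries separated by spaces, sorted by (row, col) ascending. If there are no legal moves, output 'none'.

(0,4): no bracket -> illegal
(0,5): no bracket -> illegal
(0,7): no bracket -> illegal
(1,1): flips 2 -> legal
(1,2): no bracket -> illegal
(1,3): no bracket -> illegal
(1,4): flips 1 -> legal
(1,6): no bracket -> illegal
(1,7): no bracket -> illegal
(2,1): flips 1 -> legal
(2,5): flips 1 -> legal
(2,6): flips 3 -> legal
(2,7): flips 1 -> legal
(3,1): no bracket -> illegal
(3,2): flips 1 -> legal
(3,5): no bracket -> illegal
(3,7): no bracket -> illegal
(4,2): flips 1 -> legal
(4,7): flips 1 -> legal
(5,2): flips 1 -> legal
(5,7): flips 3 -> legal
(6,3): flips 1 -> legal
(6,4): flips 1 -> legal
(6,5): flips 1 -> legal
(6,7): flips 1 -> legal

Answer: (1,1) (1,4) (2,1) (2,5) (2,6) (2,7) (3,2) (4,2) (4,7) (5,2) (5,7) (6,3) (6,4) (6,5) (6,7)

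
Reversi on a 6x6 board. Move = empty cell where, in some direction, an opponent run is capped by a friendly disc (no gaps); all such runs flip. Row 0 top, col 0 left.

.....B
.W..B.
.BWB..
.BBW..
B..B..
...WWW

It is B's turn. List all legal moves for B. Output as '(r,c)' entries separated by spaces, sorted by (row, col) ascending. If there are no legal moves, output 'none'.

(0,0): no bracket -> illegal
(0,1): flips 1 -> legal
(0,2): no bracket -> illegal
(1,0): no bracket -> illegal
(1,2): flips 1 -> legal
(1,3): flips 1 -> legal
(2,0): no bracket -> illegal
(2,4): no bracket -> illegal
(3,4): flips 1 -> legal
(4,2): no bracket -> illegal
(4,4): no bracket -> illegal
(4,5): no bracket -> illegal
(5,2): no bracket -> illegal

Answer: (0,1) (1,2) (1,3) (3,4)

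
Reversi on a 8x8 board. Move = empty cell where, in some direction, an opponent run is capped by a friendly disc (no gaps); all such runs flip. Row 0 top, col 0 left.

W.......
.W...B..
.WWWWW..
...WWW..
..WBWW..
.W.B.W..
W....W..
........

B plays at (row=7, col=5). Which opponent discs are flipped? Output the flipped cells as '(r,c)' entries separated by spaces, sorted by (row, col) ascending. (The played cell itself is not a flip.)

Answer: (2,5) (3,5) (4,5) (5,5) (6,5)

Derivation:
Dir NW: first cell '.' (not opp) -> no flip
Dir N: opp run (6,5) (5,5) (4,5) (3,5) (2,5) capped by B -> flip
Dir NE: first cell '.' (not opp) -> no flip
Dir W: first cell '.' (not opp) -> no flip
Dir E: first cell '.' (not opp) -> no flip
Dir SW: edge -> no flip
Dir S: edge -> no flip
Dir SE: edge -> no flip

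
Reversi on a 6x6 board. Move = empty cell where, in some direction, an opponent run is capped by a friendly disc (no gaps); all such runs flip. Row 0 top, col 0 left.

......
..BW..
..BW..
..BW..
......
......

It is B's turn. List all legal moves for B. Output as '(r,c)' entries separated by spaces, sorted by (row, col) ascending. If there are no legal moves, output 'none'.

(0,2): no bracket -> illegal
(0,3): no bracket -> illegal
(0,4): flips 1 -> legal
(1,4): flips 2 -> legal
(2,4): flips 1 -> legal
(3,4): flips 2 -> legal
(4,2): no bracket -> illegal
(4,3): no bracket -> illegal
(4,4): flips 1 -> legal

Answer: (0,4) (1,4) (2,4) (3,4) (4,4)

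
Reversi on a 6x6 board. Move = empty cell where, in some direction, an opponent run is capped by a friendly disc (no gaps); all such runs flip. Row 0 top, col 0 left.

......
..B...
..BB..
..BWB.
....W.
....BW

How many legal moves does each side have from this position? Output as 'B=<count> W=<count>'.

Answer: B=1 W=6

Derivation:
-- B to move --
(2,4): no bracket -> illegal
(3,5): no bracket -> illegal
(4,2): no bracket -> illegal
(4,3): flips 1 -> legal
(4,5): no bracket -> illegal
(5,3): no bracket -> illegal
B mobility = 1
-- W to move --
(0,1): no bracket -> illegal
(0,2): no bracket -> illegal
(0,3): no bracket -> illegal
(1,1): flips 1 -> legal
(1,3): flips 1 -> legal
(1,4): no bracket -> illegal
(2,1): no bracket -> illegal
(2,4): flips 1 -> legal
(2,5): no bracket -> illegal
(3,1): flips 1 -> legal
(3,5): flips 1 -> legal
(4,1): no bracket -> illegal
(4,2): no bracket -> illegal
(4,3): no bracket -> illegal
(4,5): no bracket -> illegal
(5,3): flips 1 -> legal
W mobility = 6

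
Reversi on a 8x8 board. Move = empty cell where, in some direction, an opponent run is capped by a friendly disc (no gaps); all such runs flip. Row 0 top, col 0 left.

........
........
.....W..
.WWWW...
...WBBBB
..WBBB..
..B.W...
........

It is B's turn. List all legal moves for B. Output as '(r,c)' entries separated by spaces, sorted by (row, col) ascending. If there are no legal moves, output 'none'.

(1,4): no bracket -> illegal
(1,5): no bracket -> illegal
(1,6): no bracket -> illegal
(2,0): no bracket -> illegal
(2,1): flips 2 -> legal
(2,2): flips 1 -> legal
(2,3): flips 3 -> legal
(2,4): flips 1 -> legal
(2,6): no bracket -> illegal
(3,0): no bracket -> illegal
(3,5): no bracket -> illegal
(3,6): no bracket -> illegal
(4,0): no bracket -> illegal
(4,1): no bracket -> illegal
(4,2): flips 2 -> legal
(5,1): flips 1 -> legal
(6,1): no bracket -> illegal
(6,3): no bracket -> illegal
(6,5): no bracket -> illegal
(7,3): flips 1 -> legal
(7,4): flips 1 -> legal
(7,5): flips 1 -> legal

Answer: (2,1) (2,2) (2,3) (2,4) (4,2) (5,1) (7,3) (7,4) (7,5)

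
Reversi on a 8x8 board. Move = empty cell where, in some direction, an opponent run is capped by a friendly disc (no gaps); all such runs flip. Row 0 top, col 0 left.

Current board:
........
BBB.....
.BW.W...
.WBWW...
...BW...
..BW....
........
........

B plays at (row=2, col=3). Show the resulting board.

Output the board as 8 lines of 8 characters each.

Answer: ........
BBB.....
.BBBW...
.WBBW...
...BW...
..BW....
........
........

Derivation:
Place B at (2,3); scan 8 dirs for brackets.
Dir NW: first cell 'B' (not opp) -> no flip
Dir N: first cell '.' (not opp) -> no flip
Dir NE: first cell '.' (not opp) -> no flip
Dir W: opp run (2,2) capped by B -> flip
Dir E: opp run (2,4), next='.' -> no flip
Dir SW: first cell 'B' (not opp) -> no flip
Dir S: opp run (3,3) capped by B -> flip
Dir SE: opp run (3,4), next='.' -> no flip
All flips: (2,2) (3,3)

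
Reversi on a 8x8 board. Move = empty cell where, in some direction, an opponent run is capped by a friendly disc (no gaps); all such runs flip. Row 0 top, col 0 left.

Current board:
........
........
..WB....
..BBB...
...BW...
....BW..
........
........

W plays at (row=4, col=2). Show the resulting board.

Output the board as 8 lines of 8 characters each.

Answer: ........
........
..WB....
..WBB...
..WWW...
....BW..
........
........

Derivation:
Place W at (4,2); scan 8 dirs for brackets.
Dir NW: first cell '.' (not opp) -> no flip
Dir N: opp run (3,2) capped by W -> flip
Dir NE: opp run (3,3), next='.' -> no flip
Dir W: first cell '.' (not opp) -> no flip
Dir E: opp run (4,3) capped by W -> flip
Dir SW: first cell '.' (not opp) -> no flip
Dir S: first cell '.' (not opp) -> no flip
Dir SE: first cell '.' (not opp) -> no flip
All flips: (3,2) (4,3)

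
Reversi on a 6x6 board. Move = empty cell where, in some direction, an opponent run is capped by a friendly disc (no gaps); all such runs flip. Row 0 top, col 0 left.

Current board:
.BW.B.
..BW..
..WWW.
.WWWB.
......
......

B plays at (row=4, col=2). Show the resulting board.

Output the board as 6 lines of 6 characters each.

Answer: .BW.B.
..BW..
..BWW.
.WBWB.
..B...
......

Derivation:
Place B at (4,2); scan 8 dirs for brackets.
Dir NW: opp run (3,1), next='.' -> no flip
Dir N: opp run (3,2) (2,2) capped by B -> flip
Dir NE: opp run (3,3) (2,4), next='.' -> no flip
Dir W: first cell '.' (not opp) -> no flip
Dir E: first cell '.' (not opp) -> no flip
Dir SW: first cell '.' (not opp) -> no flip
Dir S: first cell '.' (not opp) -> no flip
Dir SE: first cell '.' (not opp) -> no flip
All flips: (2,2) (3,2)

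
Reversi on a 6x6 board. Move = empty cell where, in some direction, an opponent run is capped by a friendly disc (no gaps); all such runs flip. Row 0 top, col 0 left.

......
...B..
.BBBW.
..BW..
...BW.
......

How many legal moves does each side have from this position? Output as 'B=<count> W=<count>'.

Answer: B=5 W=7

Derivation:
-- B to move --
(1,4): no bracket -> illegal
(1,5): no bracket -> illegal
(2,5): flips 1 -> legal
(3,4): flips 1 -> legal
(3,5): flips 1 -> legal
(4,2): no bracket -> illegal
(4,5): flips 1 -> legal
(5,3): no bracket -> illegal
(5,4): no bracket -> illegal
(5,5): flips 2 -> legal
B mobility = 5
-- W to move --
(0,2): flips 1 -> legal
(0,3): flips 2 -> legal
(0,4): no bracket -> illegal
(1,0): no bracket -> illegal
(1,1): flips 1 -> legal
(1,2): no bracket -> illegal
(1,4): no bracket -> illegal
(2,0): flips 3 -> legal
(3,0): no bracket -> illegal
(3,1): flips 1 -> legal
(3,4): no bracket -> illegal
(4,1): no bracket -> illegal
(4,2): flips 1 -> legal
(5,2): no bracket -> illegal
(5,3): flips 1 -> legal
(5,4): no bracket -> illegal
W mobility = 7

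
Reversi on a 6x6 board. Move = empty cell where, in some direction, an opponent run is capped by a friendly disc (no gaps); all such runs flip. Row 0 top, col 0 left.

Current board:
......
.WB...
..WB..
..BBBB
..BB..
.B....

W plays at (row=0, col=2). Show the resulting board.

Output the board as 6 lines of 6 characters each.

Answer: ..W...
.WW...
..WB..
..BBBB
..BB..
.B....

Derivation:
Place W at (0,2); scan 8 dirs for brackets.
Dir NW: edge -> no flip
Dir N: edge -> no flip
Dir NE: edge -> no flip
Dir W: first cell '.' (not opp) -> no flip
Dir E: first cell '.' (not opp) -> no flip
Dir SW: first cell 'W' (not opp) -> no flip
Dir S: opp run (1,2) capped by W -> flip
Dir SE: first cell '.' (not opp) -> no flip
All flips: (1,2)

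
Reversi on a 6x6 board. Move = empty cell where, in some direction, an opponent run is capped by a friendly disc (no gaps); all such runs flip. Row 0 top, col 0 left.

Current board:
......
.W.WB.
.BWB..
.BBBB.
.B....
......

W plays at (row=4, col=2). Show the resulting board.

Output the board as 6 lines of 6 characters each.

Answer: ......
.W.WB.
.BWB..
.BWBB.
.BW...
......

Derivation:
Place W at (4,2); scan 8 dirs for brackets.
Dir NW: opp run (3,1), next='.' -> no flip
Dir N: opp run (3,2) capped by W -> flip
Dir NE: opp run (3,3), next='.' -> no flip
Dir W: opp run (4,1), next='.' -> no flip
Dir E: first cell '.' (not opp) -> no flip
Dir SW: first cell '.' (not opp) -> no flip
Dir S: first cell '.' (not opp) -> no flip
Dir SE: first cell '.' (not opp) -> no flip
All flips: (3,2)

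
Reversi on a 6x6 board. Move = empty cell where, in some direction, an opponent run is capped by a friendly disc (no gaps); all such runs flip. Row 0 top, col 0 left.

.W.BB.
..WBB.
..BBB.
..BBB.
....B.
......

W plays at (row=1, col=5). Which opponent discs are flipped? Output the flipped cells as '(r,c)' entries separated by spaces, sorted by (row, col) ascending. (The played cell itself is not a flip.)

Dir NW: opp run (0,4), next=edge -> no flip
Dir N: first cell '.' (not opp) -> no flip
Dir NE: edge -> no flip
Dir W: opp run (1,4) (1,3) capped by W -> flip
Dir E: edge -> no flip
Dir SW: opp run (2,4) (3,3), next='.' -> no flip
Dir S: first cell '.' (not opp) -> no flip
Dir SE: edge -> no flip

Answer: (1,3) (1,4)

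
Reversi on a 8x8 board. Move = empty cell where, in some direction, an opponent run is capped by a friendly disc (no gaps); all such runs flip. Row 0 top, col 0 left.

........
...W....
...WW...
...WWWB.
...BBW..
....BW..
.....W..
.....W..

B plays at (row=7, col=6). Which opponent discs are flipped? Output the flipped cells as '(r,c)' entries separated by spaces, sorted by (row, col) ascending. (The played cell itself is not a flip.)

Dir NW: opp run (6,5) capped by B -> flip
Dir N: first cell '.' (not opp) -> no flip
Dir NE: first cell '.' (not opp) -> no flip
Dir W: opp run (7,5), next='.' -> no flip
Dir E: first cell '.' (not opp) -> no flip
Dir SW: edge -> no flip
Dir S: edge -> no flip
Dir SE: edge -> no flip

Answer: (6,5)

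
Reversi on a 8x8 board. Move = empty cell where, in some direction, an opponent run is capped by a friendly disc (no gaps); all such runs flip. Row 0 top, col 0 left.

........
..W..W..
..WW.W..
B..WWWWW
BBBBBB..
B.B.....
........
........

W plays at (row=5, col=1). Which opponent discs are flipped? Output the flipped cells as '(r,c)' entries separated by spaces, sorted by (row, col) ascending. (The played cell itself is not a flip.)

Answer: (4,2)

Derivation:
Dir NW: opp run (4,0), next=edge -> no flip
Dir N: opp run (4,1), next='.' -> no flip
Dir NE: opp run (4,2) capped by W -> flip
Dir W: opp run (5,0), next=edge -> no flip
Dir E: opp run (5,2), next='.' -> no flip
Dir SW: first cell '.' (not opp) -> no flip
Dir S: first cell '.' (not opp) -> no flip
Dir SE: first cell '.' (not opp) -> no flip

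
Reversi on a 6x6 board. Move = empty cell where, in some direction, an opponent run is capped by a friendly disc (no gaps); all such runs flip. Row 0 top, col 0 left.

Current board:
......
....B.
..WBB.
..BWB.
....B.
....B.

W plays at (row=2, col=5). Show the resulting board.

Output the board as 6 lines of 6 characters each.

Answer: ......
....B.
..WWWW
..BWB.
....B.
....B.

Derivation:
Place W at (2,5); scan 8 dirs for brackets.
Dir NW: opp run (1,4), next='.' -> no flip
Dir N: first cell '.' (not opp) -> no flip
Dir NE: edge -> no flip
Dir W: opp run (2,4) (2,3) capped by W -> flip
Dir E: edge -> no flip
Dir SW: opp run (3,4), next='.' -> no flip
Dir S: first cell '.' (not opp) -> no flip
Dir SE: edge -> no flip
All flips: (2,3) (2,4)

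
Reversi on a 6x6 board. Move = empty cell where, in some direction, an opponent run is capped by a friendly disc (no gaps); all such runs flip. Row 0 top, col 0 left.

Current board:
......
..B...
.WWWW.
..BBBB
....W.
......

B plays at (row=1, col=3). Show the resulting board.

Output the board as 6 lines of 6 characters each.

Place B at (1,3); scan 8 dirs for brackets.
Dir NW: first cell '.' (not opp) -> no flip
Dir N: first cell '.' (not opp) -> no flip
Dir NE: first cell '.' (not opp) -> no flip
Dir W: first cell 'B' (not opp) -> no flip
Dir E: first cell '.' (not opp) -> no flip
Dir SW: opp run (2,2), next='.' -> no flip
Dir S: opp run (2,3) capped by B -> flip
Dir SE: opp run (2,4) capped by B -> flip
All flips: (2,3) (2,4)

Answer: ......
..BB..
.WWBB.
..BBBB
....W.
......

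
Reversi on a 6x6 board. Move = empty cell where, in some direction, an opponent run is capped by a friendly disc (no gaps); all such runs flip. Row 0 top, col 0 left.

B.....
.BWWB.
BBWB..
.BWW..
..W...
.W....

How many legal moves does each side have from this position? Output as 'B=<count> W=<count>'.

-- B to move --
(0,1): flips 1 -> legal
(0,2): no bracket -> illegal
(0,3): flips 2 -> legal
(0,4): flips 2 -> legal
(2,4): no bracket -> illegal
(3,4): flips 2 -> legal
(4,0): no bracket -> illegal
(4,1): flips 1 -> legal
(4,3): flips 2 -> legal
(4,4): flips 2 -> legal
(5,0): no bracket -> illegal
(5,2): no bracket -> illegal
(5,3): flips 1 -> legal
B mobility = 8
-- W to move --
(0,1): no bracket -> illegal
(0,2): no bracket -> illegal
(0,3): no bracket -> illegal
(0,4): no bracket -> illegal
(0,5): flips 2 -> legal
(1,0): flips 2 -> legal
(1,5): flips 1 -> legal
(2,4): flips 1 -> legal
(2,5): no bracket -> illegal
(3,0): flips 2 -> legal
(3,4): flips 1 -> legal
(4,0): flips 1 -> legal
(4,1): no bracket -> illegal
W mobility = 7

Answer: B=8 W=7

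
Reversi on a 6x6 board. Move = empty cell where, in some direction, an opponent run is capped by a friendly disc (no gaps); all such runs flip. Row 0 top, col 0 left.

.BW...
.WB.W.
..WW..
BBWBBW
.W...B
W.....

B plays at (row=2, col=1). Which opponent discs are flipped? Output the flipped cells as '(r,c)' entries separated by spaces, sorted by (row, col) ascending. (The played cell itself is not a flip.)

Dir NW: first cell '.' (not opp) -> no flip
Dir N: opp run (1,1) capped by B -> flip
Dir NE: first cell 'B' (not opp) -> no flip
Dir W: first cell '.' (not opp) -> no flip
Dir E: opp run (2,2) (2,3), next='.' -> no flip
Dir SW: first cell 'B' (not opp) -> no flip
Dir S: first cell 'B' (not opp) -> no flip
Dir SE: opp run (3,2), next='.' -> no flip

Answer: (1,1)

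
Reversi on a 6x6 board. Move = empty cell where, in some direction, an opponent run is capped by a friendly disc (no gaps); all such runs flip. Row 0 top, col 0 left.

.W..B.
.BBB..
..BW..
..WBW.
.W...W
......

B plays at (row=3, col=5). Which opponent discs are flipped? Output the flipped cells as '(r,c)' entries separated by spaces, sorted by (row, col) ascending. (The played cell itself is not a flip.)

Answer: (3,4)

Derivation:
Dir NW: first cell '.' (not opp) -> no flip
Dir N: first cell '.' (not opp) -> no flip
Dir NE: edge -> no flip
Dir W: opp run (3,4) capped by B -> flip
Dir E: edge -> no flip
Dir SW: first cell '.' (not opp) -> no flip
Dir S: opp run (4,5), next='.' -> no flip
Dir SE: edge -> no flip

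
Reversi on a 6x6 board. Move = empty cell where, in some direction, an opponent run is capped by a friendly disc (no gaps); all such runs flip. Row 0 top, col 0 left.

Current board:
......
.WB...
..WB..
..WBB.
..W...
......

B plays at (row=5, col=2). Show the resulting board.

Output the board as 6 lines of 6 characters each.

Place B at (5,2); scan 8 dirs for brackets.
Dir NW: first cell '.' (not opp) -> no flip
Dir N: opp run (4,2) (3,2) (2,2) capped by B -> flip
Dir NE: first cell '.' (not opp) -> no flip
Dir W: first cell '.' (not opp) -> no flip
Dir E: first cell '.' (not opp) -> no flip
Dir SW: edge -> no flip
Dir S: edge -> no flip
Dir SE: edge -> no flip
All flips: (2,2) (3,2) (4,2)

Answer: ......
.WB...
..BB..
..BBB.
..B...
..B...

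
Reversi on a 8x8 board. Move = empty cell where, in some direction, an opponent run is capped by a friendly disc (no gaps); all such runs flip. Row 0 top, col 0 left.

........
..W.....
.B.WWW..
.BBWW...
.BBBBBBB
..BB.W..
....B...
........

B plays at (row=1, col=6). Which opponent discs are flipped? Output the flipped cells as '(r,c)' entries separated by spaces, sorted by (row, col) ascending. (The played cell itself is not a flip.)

Dir NW: first cell '.' (not opp) -> no flip
Dir N: first cell '.' (not opp) -> no flip
Dir NE: first cell '.' (not opp) -> no flip
Dir W: first cell '.' (not opp) -> no flip
Dir E: first cell '.' (not opp) -> no flip
Dir SW: opp run (2,5) (3,4) capped by B -> flip
Dir S: first cell '.' (not opp) -> no flip
Dir SE: first cell '.' (not opp) -> no flip

Answer: (2,5) (3,4)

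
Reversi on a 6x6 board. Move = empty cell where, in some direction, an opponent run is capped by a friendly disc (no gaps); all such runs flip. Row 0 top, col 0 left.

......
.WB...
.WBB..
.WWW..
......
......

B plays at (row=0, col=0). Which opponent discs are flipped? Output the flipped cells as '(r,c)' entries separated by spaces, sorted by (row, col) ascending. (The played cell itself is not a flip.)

Answer: (1,1)

Derivation:
Dir NW: edge -> no flip
Dir N: edge -> no flip
Dir NE: edge -> no flip
Dir W: edge -> no flip
Dir E: first cell '.' (not opp) -> no flip
Dir SW: edge -> no flip
Dir S: first cell '.' (not opp) -> no flip
Dir SE: opp run (1,1) capped by B -> flip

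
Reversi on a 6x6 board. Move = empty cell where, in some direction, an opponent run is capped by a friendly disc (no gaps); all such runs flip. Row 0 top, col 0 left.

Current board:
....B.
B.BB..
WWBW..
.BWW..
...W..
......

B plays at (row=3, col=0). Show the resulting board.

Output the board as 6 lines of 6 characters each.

Answer: ....B.
B.BB..
BBBW..
BBWW..
...W..
......

Derivation:
Place B at (3,0); scan 8 dirs for brackets.
Dir NW: edge -> no flip
Dir N: opp run (2,0) capped by B -> flip
Dir NE: opp run (2,1) capped by B -> flip
Dir W: edge -> no flip
Dir E: first cell 'B' (not opp) -> no flip
Dir SW: edge -> no flip
Dir S: first cell '.' (not opp) -> no flip
Dir SE: first cell '.' (not opp) -> no flip
All flips: (2,0) (2,1)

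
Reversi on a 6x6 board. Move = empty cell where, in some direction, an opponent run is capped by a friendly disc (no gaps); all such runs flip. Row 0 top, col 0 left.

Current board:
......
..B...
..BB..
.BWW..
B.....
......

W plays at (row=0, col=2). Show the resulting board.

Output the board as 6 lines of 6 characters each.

Answer: ..W...
..W...
..WB..
.BWW..
B.....
......

Derivation:
Place W at (0,2); scan 8 dirs for brackets.
Dir NW: edge -> no flip
Dir N: edge -> no flip
Dir NE: edge -> no flip
Dir W: first cell '.' (not opp) -> no flip
Dir E: first cell '.' (not opp) -> no flip
Dir SW: first cell '.' (not opp) -> no flip
Dir S: opp run (1,2) (2,2) capped by W -> flip
Dir SE: first cell '.' (not opp) -> no flip
All flips: (1,2) (2,2)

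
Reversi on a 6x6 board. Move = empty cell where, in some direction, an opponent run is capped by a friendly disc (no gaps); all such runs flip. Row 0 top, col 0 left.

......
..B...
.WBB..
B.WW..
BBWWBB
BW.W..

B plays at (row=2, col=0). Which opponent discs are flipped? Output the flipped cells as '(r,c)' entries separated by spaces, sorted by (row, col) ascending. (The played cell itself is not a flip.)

Answer: (2,1)

Derivation:
Dir NW: edge -> no flip
Dir N: first cell '.' (not opp) -> no flip
Dir NE: first cell '.' (not opp) -> no flip
Dir W: edge -> no flip
Dir E: opp run (2,1) capped by B -> flip
Dir SW: edge -> no flip
Dir S: first cell 'B' (not opp) -> no flip
Dir SE: first cell '.' (not opp) -> no flip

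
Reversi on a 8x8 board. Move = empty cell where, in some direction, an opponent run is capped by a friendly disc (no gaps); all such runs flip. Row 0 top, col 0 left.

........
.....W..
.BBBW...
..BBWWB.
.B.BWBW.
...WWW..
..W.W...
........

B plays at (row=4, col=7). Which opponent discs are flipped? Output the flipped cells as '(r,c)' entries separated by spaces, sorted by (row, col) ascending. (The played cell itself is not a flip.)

Answer: (4,6)

Derivation:
Dir NW: first cell 'B' (not opp) -> no flip
Dir N: first cell '.' (not opp) -> no flip
Dir NE: edge -> no flip
Dir W: opp run (4,6) capped by B -> flip
Dir E: edge -> no flip
Dir SW: first cell '.' (not opp) -> no flip
Dir S: first cell '.' (not opp) -> no flip
Dir SE: edge -> no flip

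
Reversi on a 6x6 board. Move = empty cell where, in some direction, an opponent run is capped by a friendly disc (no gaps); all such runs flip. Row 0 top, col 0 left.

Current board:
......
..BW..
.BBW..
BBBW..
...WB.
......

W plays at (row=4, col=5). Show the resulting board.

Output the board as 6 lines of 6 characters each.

Answer: ......
..BW..
.BBW..
BBBW..
...WWW
......

Derivation:
Place W at (4,5); scan 8 dirs for brackets.
Dir NW: first cell '.' (not opp) -> no flip
Dir N: first cell '.' (not opp) -> no flip
Dir NE: edge -> no flip
Dir W: opp run (4,4) capped by W -> flip
Dir E: edge -> no flip
Dir SW: first cell '.' (not opp) -> no flip
Dir S: first cell '.' (not opp) -> no flip
Dir SE: edge -> no flip
All flips: (4,4)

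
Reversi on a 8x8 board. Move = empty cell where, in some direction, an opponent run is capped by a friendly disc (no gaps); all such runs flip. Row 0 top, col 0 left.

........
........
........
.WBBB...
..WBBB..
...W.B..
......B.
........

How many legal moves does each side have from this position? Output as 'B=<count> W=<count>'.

-- B to move --
(2,0): no bracket -> illegal
(2,1): no bracket -> illegal
(2,2): no bracket -> illegal
(3,0): flips 1 -> legal
(4,0): no bracket -> illegal
(4,1): flips 1 -> legal
(5,1): flips 1 -> legal
(5,2): flips 1 -> legal
(5,4): no bracket -> illegal
(6,2): flips 1 -> legal
(6,3): flips 1 -> legal
(6,4): no bracket -> illegal
B mobility = 6
-- W to move --
(2,1): no bracket -> illegal
(2,2): flips 1 -> legal
(2,3): flips 2 -> legal
(2,4): flips 1 -> legal
(2,5): no bracket -> illegal
(3,5): flips 4 -> legal
(3,6): no bracket -> illegal
(4,1): no bracket -> illegal
(4,6): flips 3 -> legal
(5,2): no bracket -> illegal
(5,4): no bracket -> illegal
(5,6): no bracket -> illegal
(5,7): no bracket -> illegal
(6,4): no bracket -> illegal
(6,5): no bracket -> illegal
(6,7): no bracket -> illegal
(7,5): no bracket -> illegal
(7,6): no bracket -> illegal
(7,7): no bracket -> illegal
W mobility = 5

Answer: B=6 W=5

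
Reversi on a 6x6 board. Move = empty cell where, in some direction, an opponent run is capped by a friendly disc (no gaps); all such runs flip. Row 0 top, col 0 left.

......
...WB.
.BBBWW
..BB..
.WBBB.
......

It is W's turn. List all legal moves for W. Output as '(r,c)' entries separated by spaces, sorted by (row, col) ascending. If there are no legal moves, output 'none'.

Answer: (0,3) (0,4) (0,5) (1,5) (2,0) (3,1) (4,5) (5,1) (5,3)

Derivation:
(0,3): flips 1 -> legal
(0,4): flips 1 -> legal
(0,5): flips 3 -> legal
(1,0): no bracket -> illegal
(1,1): no bracket -> illegal
(1,2): no bracket -> illegal
(1,5): flips 1 -> legal
(2,0): flips 3 -> legal
(3,0): no bracket -> illegal
(3,1): flips 1 -> legal
(3,4): no bracket -> illegal
(3,5): no bracket -> illegal
(4,5): flips 3 -> legal
(5,1): flips 2 -> legal
(5,2): no bracket -> illegal
(5,3): flips 3 -> legal
(5,4): no bracket -> illegal
(5,5): no bracket -> illegal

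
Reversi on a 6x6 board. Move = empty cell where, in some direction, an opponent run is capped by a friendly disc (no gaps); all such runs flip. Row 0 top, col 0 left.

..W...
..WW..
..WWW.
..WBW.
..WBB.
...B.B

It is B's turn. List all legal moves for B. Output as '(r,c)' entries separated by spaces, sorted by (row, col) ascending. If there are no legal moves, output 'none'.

Answer: (0,3) (1,1) (1,4) (1,5) (2,1) (2,5) (3,1) (3,5) (4,1) (5,1)

Derivation:
(0,1): no bracket -> illegal
(0,3): flips 2 -> legal
(0,4): no bracket -> illegal
(1,1): flips 1 -> legal
(1,4): flips 2 -> legal
(1,5): flips 1 -> legal
(2,1): flips 1 -> legal
(2,5): flips 1 -> legal
(3,1): flips 2 -> legal
(3,5): flips 1 -> legal
(4,1): flips 1 -> legal
(4,5): no bracket -> illegal
(5,1): flips 1 -> legal
(5,2): no bracket -> illegal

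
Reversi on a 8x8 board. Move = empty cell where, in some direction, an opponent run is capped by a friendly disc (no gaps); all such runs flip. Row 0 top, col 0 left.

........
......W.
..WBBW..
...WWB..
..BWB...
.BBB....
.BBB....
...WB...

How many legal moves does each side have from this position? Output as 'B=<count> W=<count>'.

Answer: B=8 W=13

Derivation:
-- B to move --
(0,5): no bracket -> illegal
(0,6): no bracket -> illegal
(0,7): flips 4 -> legal
(1,1): flips 2 -> legal
(1,2): no bracket -> illegal
(1,3): no bracket -> illegal
(1,4): no bracket -> illegal
(1,5): flips 1 -> legal
(1,7): no bracket -> illegal
(2,1): flips 1 -> legal
(2,6): flips 1 -> legal
(2,7): no bracket -> illegal
(3,1): no bracket -> illegal
(3,2): flips 2 -> legal
(3,6): no bracket -> illegal
(4,5): flips 1 -> legal
(5,4): no bracket -> illegal
(6,4): no bracket -> illegal
(7,2): flips 1 -> legal
B mobility = 8
-- W to move --
(1,2): flips 1 -> legal
(1,3): flips 1 -> legal
(1,4): flips 1 -> legal
(1,5): flips 1 -> legal
(2,6): no bracket -> illegal
(3,1): no bracket -> illegal
(3,2): no bracket -> illegal
(3,6): flips 1 -> legal
(4,0): flips 2 -> legal
(4,1): flips 1 -> legal
(4,5): flips 2 -> legal
(4,6): no bracket -> illegal
(5,0): no bracket -> illegal
(5,4): flips 1 -> legal
(5,5): flips 1 -> legal
(6,0): flips 2 -> legal
(6,4): no bracket -> illegal
(6,5): no bracket -> illegal
(7,0): flips 2 -> legal
(7,1): no bracket -> illegal
(7,2): no bracket -> illegal
(7,5): flips 1 -> legal
W mobility = 13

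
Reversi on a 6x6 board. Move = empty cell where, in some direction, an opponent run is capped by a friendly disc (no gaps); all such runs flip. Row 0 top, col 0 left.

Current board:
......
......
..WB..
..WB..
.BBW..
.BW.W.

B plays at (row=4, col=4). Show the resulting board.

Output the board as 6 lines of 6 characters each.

Answer: ......
......
..WB..
..WB..
.BBBB.
.BW.W.

Derivation:
Place B at (4,4); scan 8 dirs for brackets.
Dir NW: first cell 'B' (not opp) -> no flip
Dir N: first cell '.' (not opp) -> no flip
Dir NE: first cell '.' (not opp) -> no flip
Dir W: opp run (4,3) capped by B -> flip
Dir E: first cell '.' (not opp) -> no flip
Dir SW: first cell '.' (not opp) -> no flip
Dir S: opp run (5,4), next=edge -> no flip
Dir SE: first cell '.' (not opp) -> no flip
All flips: (4,3)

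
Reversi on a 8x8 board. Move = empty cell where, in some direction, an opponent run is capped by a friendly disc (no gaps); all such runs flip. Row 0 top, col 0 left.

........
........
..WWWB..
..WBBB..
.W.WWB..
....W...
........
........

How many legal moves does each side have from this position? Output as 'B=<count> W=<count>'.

Answer: B=13 W=6

Derivation:
-- B to move --
(1,1): flips 1 -> legal
(1,2): flips 1 -> legal
(1,3): flips 2 -> legal
(1,4): flips 1 -> legal
(1,5): flips 1 -> legal
(2,1): flips 3 -> legal
(3,0): no bracket -> illegal
(3,1): flips 1 -> legal
(4,0): no bracket -> illegal
(4,2): flips 2 -> legal
(5,0): no bracket -> illegal
(5,1): no bracket -> illegal
(5,2): flips 1 -> legal
(5,3): flips 2 -> legal
(5,5): flips 1 -> legal
(6,3): flips 1 -> legal
(6,4): flips 2 -> legal
(6,5): no bracket -> illegal
B mobility = 13
-- W to move --
(1,4): no bracket -> illegal
(1,5): no bracket -> illegal
(1,6): flips 2 -> legal
(2,6): flips 2 -> legal
(3,6): flips 4 -> legal
(4,2): flips 1 -> legal
(4,6): flips 2 -> legal
(5,5): no bracket -> illegal
(5,6): flips 2 -> legal
W mobility = 6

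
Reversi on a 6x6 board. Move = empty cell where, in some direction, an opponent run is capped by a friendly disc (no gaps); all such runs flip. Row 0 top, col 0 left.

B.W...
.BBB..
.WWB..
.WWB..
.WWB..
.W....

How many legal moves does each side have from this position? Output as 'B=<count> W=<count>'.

-- B to move --
(0,1): no bracket -> illegal
(0,3): no bracket -> illegal
(1,0): flips 2 -> legal
(2,0): flips 2 -> legal
(3,0): flips 3 -> legal
(4,0): flips 4 -> legal
(5,0): flips 2 -> legal
(5,2): flips 3 -> legal
(5,3): no bracket -> illegal
B mobility = 6
-- W to move --
(0,1): flips 1 -> legal
(0,3): flips 1 -> legal
(0,4): flips 1 -> legal
(1,0): no bracket -> illegal
(1,4): flips 1 -> legal
(2,0): flips 1 -> legal
(2,4): flips 3 -> legal
(3,4): flips 1 -> legal
(4,4): flips 2 -> legal
(5,2): no bracket -> illegal
(5,3): no bracket -> illegal
(5,4): flips 1 -> legal
W mobility = 9

Answer: B=6 W=9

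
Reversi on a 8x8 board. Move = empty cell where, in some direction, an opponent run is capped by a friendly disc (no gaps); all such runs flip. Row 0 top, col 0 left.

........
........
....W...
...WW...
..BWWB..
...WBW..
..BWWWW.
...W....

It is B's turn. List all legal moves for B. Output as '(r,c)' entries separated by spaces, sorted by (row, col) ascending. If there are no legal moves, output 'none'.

Answer: (1,4) (1,5) (2,3) (3,2) (3,5) (5,2) (5,6) (6,7) (7,2) (7,4) (7,5) (7,6)

Derivation:
(1,3): no bracket -> illegal
(1,4): flips 3 -> legal
(1,5): flips 2 -> legal
(2,2): no bracket -> illegal
(2,3): flips 1 -> legal
(2,5): no bracket -> illegal
(3,2): flips 1 -> legal
(3,5): flips 2 -> legal
(4,6): no bracket -> illegal
(5,2): flips 1 -> legal
(5,6): flips 1 -> legal
(5,7): no bracket -> illegal
(6,7): flips 4 -> legal
(7,2): flips 1 -> legal
(7,4): flips 1 -> legal
(7,5): flips 4 -> legal
(7,6): flips 1 -> legal
(7,7): no bracket -> illegal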